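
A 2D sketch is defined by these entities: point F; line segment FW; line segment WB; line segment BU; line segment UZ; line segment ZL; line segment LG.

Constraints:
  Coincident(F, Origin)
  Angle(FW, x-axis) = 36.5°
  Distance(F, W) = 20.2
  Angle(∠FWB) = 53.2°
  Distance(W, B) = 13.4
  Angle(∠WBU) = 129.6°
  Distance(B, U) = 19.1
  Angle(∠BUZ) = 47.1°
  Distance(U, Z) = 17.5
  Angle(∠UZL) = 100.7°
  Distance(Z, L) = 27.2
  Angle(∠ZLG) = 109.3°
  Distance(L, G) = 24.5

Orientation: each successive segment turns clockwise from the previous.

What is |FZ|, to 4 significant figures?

4.696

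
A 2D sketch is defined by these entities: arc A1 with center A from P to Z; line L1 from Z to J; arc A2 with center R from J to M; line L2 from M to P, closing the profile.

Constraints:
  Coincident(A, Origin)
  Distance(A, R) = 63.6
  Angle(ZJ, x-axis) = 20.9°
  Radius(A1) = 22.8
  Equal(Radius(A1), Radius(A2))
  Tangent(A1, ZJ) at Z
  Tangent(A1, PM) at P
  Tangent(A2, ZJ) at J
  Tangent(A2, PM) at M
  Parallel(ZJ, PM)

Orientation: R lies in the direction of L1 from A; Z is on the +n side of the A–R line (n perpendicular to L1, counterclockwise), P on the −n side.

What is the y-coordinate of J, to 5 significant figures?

43.988

Tangency of A1 to both parallel lines with radius 22.8 puts Z and P at A ± 22.8·n: Z = (-8.1336, 21.300), P = (8.1336, -21.300). Equal radii place J and M the same way about R: J = R + 22.8·n = (51.282, 43.988), M = R − 22.8·n = (67.549, 1.3887). So J.y = 43.988.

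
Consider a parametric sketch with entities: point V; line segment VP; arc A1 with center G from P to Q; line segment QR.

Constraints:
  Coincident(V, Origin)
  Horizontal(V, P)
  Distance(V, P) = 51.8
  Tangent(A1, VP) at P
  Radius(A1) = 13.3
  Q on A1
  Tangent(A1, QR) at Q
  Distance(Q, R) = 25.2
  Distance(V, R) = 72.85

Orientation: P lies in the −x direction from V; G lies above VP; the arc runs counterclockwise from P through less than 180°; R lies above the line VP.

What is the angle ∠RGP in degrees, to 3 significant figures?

162°

V is at the origin; VP is horizontal with |VP| = 51.8 and P on the −x side, so P = (-51.8, 0.00). Tangency of A1 to VP means the radius GP is perpendicular to VP, so G = P + (0, 13.3) = (-51.8, 13.3). Since GQ ⟂ QR (tangency), |GR| = √(13.3² + 25.2²) = 28.5 regardless of where Q sits on A1. So R lies on both circle(V, 72.85) and circle(G, 28.5); the above-VP intersection is R = (-60.6, 40.4). Q is the foot of the tangent from R: Q = (-42.5, 22.8).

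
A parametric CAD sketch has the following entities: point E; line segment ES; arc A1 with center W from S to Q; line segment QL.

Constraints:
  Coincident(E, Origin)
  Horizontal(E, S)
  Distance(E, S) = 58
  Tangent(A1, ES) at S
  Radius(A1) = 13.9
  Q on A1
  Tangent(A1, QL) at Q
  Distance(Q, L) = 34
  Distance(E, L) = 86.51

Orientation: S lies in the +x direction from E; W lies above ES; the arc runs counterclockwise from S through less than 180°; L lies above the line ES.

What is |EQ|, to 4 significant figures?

73.22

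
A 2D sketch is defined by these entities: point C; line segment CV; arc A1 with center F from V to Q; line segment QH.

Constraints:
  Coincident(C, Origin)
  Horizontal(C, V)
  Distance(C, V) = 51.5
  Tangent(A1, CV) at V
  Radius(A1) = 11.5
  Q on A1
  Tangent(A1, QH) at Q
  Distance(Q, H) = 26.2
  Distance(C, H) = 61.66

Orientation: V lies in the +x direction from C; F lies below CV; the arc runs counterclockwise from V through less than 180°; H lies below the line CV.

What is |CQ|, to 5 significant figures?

42.895

Checks: C.y = 0.00, V.y = 0.00 ✓; |FQ| = 11.50 ✓; ∠(FQ, QH) = 90.00° ✓; |QH| = 26.20 ✓; |CH| = 61.66 ✓.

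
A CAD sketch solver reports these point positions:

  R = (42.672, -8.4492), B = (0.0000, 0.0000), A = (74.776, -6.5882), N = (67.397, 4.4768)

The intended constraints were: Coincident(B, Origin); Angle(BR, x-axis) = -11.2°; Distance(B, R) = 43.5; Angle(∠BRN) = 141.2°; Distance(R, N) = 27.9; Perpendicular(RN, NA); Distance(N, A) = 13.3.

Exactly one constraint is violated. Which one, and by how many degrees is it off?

Perpendicular(RN, NA) — off by 6.10°.

B = (0.00, 0.00) ✓; BR at -11.20° ✓; |BR| = 43.50 ✓; ∠BRN = 141.2° ✓; |RN| = 27.90 ✓; ∠(RN, NA) = 83.90° ✗; |NA| = 13.30 ✓.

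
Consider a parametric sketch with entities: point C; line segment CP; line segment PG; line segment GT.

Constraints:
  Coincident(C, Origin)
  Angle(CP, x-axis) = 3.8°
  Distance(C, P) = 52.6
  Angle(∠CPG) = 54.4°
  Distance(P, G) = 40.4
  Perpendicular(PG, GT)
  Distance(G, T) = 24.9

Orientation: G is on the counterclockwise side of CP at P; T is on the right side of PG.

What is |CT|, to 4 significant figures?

68.37

C is at the origin; CP runs at 3.8° with length 52.6, so P = 52.6·(cos 3.8°, sin 3.8°) = (52.48, 3.486). ∠CPG = 54.4°, so PG runs at 3.8° + (180° − 54.4°) = 129.4° from the x-axis; with |PG| = 40.4, G = P + 40.4·(cos 129.4°, sin 129.4°) = (26.84, 34.70). PG is perpendicular to GT; with |GT| = 24.9 on the right of PG, T = G + 24.9·(0.7727, 0.6347) = (46.08, 50.51). Then |CT| = |T − C| = 68.37.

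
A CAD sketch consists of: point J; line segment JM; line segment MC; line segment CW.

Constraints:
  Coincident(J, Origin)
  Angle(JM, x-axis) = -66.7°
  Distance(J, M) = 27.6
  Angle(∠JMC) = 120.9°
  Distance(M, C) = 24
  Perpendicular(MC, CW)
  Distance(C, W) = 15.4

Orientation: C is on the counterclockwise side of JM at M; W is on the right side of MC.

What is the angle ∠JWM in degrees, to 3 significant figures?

13.0°

J is at the origin; JM runs at -66.7° with length 27.6, so M = 27.6·(cos -66.7°, sin -66.7°) = (10.9, -25.3). ∠JMC = 120.9°, so MC runs at -66.7° + (180° − 120.9°) = -7.60° from the x-axis; with |MC| = 24.0, C = M + 24.0·(cos -7.60°, sin -7.60°) = (34.7, -28.5). MC is perpendicular to CW; with |CW| = 15.4 on the right of MC, W = C + 15.4·(-0.132, -0.991) = (32.7, -43.8). Then cos ∠JWM = WJ·WM / (|WJ||WM|), giving 13.0°.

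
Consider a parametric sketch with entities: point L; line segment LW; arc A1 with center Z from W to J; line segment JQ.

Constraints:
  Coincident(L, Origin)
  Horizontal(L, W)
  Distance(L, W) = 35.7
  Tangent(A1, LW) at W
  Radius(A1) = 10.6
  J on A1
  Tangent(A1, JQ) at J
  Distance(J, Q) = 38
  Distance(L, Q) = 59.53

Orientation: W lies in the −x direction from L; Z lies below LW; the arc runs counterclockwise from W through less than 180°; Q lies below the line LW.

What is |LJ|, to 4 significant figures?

47.82

L is at the origin; L and W share the same y with |LW| = 35.7 and W on the −x side, so W = (-35.70, 0.000). Since A1 is tangent to LW there, ZW ⟂ LW, so Z = W + (0, -10.6) = (-35.70, -10.60). Since ZJ ⟂ JQ (tangency), |ZQ| = √(10.6² + 38.0²) = 39.45 regardless of where J sits on A1. So Q lies on both circle(L, 59.53) and circle(Z, 39.45); the below-LW intersection is Q = (-32.44, -49.92). J is the foot of the tangent from Q: J = (-45.64, -14.28).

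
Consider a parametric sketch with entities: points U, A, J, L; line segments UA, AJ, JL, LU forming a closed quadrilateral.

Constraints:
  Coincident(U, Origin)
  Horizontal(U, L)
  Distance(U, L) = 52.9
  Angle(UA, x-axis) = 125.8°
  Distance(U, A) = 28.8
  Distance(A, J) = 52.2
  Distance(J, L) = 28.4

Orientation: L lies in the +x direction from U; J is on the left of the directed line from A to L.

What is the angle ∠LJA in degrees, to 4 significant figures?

129.3°

Checks: |AJ| = 52.20 ✓; |JL| = 28.40 ✓.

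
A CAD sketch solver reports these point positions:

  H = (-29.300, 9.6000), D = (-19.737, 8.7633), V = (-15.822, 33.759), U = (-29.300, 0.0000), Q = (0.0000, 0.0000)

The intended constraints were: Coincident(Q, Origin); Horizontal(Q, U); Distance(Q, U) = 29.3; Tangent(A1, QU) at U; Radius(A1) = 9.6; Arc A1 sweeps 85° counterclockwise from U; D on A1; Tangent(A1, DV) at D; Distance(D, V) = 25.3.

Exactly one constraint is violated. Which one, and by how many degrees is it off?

Tangent(A1, DV) at D — off by 3.90°.

Q = (0.00, 0.00) ✓; Q.y = 0.00, U.y = 0.00 ✓; |QU| = 29.30 ✓; ∠(HU, UQ) = 90.00° ✓; |HU| = 9.600 ✓; bearing(H→D) − bearing(H→U) = 85.00° ✓; |HD| = 9.600 ✓; ∠(HD, DV) = 93.90° ✗; |DV| = 25.30 ✓.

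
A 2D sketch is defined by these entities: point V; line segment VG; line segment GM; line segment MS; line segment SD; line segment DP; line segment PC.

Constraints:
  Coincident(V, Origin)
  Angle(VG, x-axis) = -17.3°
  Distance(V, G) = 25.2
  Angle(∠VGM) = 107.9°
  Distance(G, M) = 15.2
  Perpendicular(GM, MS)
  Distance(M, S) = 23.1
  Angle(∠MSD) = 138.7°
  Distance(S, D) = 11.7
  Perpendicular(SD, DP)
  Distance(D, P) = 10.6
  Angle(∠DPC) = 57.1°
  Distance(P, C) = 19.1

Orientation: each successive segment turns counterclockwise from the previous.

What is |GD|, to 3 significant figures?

32.8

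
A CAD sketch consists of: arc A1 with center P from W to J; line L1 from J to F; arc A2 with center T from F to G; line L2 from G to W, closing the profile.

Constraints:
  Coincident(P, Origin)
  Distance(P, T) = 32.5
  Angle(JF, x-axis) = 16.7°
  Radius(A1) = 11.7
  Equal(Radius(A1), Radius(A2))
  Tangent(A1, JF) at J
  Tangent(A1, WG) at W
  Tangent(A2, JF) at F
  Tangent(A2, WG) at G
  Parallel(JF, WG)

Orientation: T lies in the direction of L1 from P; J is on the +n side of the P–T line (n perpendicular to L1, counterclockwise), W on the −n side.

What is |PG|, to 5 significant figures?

34.542

The slot axis is L1's direction at 16.7°, so u = (cos 16.7°, sin 16.7°) = (0.95782, 0.28736) and n = (−sin 16.7°, cos 16.7°) = (-0.28736, 0.95782). P is at the origin and T lies 32.5 along u from P, so T = 32.5·u = (31.129, 9.3392). Tangency of A1 to both parallel lines with radius 11.7 puts J and W at P ± 11.7·n: J = (-3.3621, 11.207), W = (3.3621, -11.207). Equal radii place F and G the same way about T: F = T + 11.7·n = (27.767, 20.546), G = T − 11.7·n = (34.491, -1.8673). Then |PG| = |G − P| = 34.542.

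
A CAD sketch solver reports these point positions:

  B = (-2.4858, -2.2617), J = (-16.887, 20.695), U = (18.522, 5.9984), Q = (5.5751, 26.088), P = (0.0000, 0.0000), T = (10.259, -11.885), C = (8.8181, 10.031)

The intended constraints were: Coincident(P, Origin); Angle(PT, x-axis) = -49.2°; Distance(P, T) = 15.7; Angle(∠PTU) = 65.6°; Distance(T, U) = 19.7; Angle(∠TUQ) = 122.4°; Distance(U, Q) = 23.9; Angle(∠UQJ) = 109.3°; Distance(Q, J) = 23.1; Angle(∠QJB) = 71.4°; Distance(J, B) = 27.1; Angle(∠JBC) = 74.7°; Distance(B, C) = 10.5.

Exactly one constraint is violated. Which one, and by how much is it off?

Distance(B, C) = 10.5 — off by 6.20.

P = (0.00, 0.00) ✓; PT at -49.20° ✓; |PT| = 15.70 ✓; ∠PTU = 65.60° ✓; |TU| = 19.70 ✓; ∠TUQ = 122.4° ✓; |UQ| = 23.90 ✓; ∠UQJ = 109.3° ✓; |QJ| = 23.10 ✓; ∠QJB = 71.40° ✓; |JB| = 27.10 ✓; ∠JBC = 74.70° ✓; |BC| = 16.70 ✗.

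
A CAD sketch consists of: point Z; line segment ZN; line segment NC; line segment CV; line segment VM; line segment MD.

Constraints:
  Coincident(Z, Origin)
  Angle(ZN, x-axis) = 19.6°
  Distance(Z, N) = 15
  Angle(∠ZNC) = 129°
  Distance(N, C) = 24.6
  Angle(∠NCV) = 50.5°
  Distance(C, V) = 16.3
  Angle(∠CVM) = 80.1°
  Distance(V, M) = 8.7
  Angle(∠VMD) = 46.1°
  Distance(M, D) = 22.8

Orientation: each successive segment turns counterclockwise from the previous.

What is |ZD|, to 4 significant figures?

41.01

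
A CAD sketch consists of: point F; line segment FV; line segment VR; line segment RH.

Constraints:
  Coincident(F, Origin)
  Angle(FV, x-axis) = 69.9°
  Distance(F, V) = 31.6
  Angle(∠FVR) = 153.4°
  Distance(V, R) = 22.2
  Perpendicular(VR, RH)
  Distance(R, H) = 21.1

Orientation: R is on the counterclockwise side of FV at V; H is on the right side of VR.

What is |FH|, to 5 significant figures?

61.549

F is at the origin; FV runs at 69.9° with length 31.6, so V = 31.6·(cos 69.9°, sin 69.9°) = (10.860, 29.675). ∠FVR = 153.4°, so VR runs at 69.9° + (180° − 153.4°) = 96.500° from the x-axis; with |VR| = 22.2, R = V + 22.2·(cos 96.500°, sin 96.500°) = (8.3465, 51.733). VR ⟂ RH; with |RH| = 21.1 on the right of VR, H = R + 21.1·(0.99357, 0.11320) = (29.311, 54.121). Then |FH| = |H − F| = 61.549.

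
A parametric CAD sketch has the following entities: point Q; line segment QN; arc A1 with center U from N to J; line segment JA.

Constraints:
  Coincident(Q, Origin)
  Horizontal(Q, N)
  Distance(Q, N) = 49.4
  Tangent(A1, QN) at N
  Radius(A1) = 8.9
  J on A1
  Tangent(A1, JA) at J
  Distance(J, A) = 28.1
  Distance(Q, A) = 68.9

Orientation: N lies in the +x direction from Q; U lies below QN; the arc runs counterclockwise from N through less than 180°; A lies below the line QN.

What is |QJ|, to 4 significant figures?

44.34

Q is at the origin; QN is horizontal with |QN| = 49.4 and N on the +x side, so N = (49.40, 0.000). Since A1 is tangent to QN there, UN ⟂ QN, so U = N + (0, -8.9) = (49.40, -8.900). Since UJ ⟂ JA (tangency), |UA| = √(8.9² + 28.1²) = 29.48 regardless of where J sits on A1. So A lies on both circle(Q, 68.9) and circle(U, 29.48); the below-QN intersection is A = (58.08, -37.07). J is the foot of the tangent from A: J = (42.08, -13.97).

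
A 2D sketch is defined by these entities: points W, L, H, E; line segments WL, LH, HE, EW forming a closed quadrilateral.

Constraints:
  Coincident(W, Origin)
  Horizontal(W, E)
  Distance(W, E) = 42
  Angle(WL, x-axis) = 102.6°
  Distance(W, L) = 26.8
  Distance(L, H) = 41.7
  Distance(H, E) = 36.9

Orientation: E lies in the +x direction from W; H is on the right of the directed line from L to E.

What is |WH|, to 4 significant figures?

15.33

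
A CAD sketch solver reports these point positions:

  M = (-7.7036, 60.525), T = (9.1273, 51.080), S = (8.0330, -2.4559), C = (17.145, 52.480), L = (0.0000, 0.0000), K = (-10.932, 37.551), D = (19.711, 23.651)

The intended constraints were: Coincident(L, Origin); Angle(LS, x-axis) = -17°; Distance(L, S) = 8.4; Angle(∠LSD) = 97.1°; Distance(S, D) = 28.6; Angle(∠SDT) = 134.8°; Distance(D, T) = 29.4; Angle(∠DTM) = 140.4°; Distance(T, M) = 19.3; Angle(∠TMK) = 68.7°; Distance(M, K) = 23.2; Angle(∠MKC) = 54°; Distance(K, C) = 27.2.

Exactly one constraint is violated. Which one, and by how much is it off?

Distance(K, C) = 27.2 — off by 4.60.

L = (0.00, 0.00) ✓; LS at -17.00° ✓; |LS| = 8.400 ✓; ∠LSD = 97.10° ✓; |SD| = 28.60 ✓; ∠SDT = 134.8° ✓; |DT| = 29.40 ✓; ∠DTM = 140.4° ✓; |TM| = 19.30 ✓; ∠TMK = 68.70° ✓; |MK| = 23.20 ✓; ∠MKC = 54.00° ✓; |KC| = 31.80 ✗.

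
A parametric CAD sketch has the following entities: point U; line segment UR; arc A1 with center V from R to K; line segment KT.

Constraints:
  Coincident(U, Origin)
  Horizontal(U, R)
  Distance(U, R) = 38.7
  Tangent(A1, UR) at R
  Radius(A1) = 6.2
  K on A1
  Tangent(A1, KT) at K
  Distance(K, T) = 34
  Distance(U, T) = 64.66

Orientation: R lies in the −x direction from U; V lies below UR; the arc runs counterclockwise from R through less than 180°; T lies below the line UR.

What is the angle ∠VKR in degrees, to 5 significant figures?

51.466°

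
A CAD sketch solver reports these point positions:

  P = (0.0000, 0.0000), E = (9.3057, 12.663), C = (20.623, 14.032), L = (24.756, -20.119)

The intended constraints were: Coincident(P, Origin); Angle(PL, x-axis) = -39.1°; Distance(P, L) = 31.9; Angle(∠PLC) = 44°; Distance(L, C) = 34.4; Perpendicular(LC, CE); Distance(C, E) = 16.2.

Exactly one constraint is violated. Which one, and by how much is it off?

Distance(C, E) = 16.2 — off by 4.80.

P = (0.00, 0.00) ✓; PL at -39.10° ✓; |PL| = 31.90 ✓; ∠PLC = 44.00° ✓; |LC| = 34.40 ✓; ∠(LC, CE) = 90.00° ✓; |CE| = 11.40 ✗.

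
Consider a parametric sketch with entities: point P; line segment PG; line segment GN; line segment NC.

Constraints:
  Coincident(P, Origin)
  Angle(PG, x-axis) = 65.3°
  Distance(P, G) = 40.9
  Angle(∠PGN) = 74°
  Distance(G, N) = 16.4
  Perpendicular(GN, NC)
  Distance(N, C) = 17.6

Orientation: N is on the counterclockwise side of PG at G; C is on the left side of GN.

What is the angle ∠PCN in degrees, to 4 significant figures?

166.7°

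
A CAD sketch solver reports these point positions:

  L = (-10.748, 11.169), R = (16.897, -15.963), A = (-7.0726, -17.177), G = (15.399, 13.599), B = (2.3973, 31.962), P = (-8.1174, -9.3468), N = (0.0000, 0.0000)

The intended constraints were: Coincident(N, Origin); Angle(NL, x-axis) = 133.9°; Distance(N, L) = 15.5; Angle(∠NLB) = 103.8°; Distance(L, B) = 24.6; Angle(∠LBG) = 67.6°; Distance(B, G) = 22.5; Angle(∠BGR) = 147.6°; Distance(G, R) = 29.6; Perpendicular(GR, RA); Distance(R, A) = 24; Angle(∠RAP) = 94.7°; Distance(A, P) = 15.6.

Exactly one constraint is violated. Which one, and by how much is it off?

Distance(A, P) = 15.6 — off by 7.70.

N = (0.00, 0.00) ✓; NL at 133.9° ✓; |NL| = 15.50 ✓; ∠NLB = 103.8° ✓; |LB| = 24.60 ✓; ∠LBG = 67.60° ✓; |BG| = 22.50 ✓; ∠BGR = 147.6° ✓; |GR| = 29.60 ✓; ∠(GR, RA) = 90.00° ✓; |RA| = 24.00 ✓; ∠RAP = 94.70° ✓; |AP| = 7.900 ✗.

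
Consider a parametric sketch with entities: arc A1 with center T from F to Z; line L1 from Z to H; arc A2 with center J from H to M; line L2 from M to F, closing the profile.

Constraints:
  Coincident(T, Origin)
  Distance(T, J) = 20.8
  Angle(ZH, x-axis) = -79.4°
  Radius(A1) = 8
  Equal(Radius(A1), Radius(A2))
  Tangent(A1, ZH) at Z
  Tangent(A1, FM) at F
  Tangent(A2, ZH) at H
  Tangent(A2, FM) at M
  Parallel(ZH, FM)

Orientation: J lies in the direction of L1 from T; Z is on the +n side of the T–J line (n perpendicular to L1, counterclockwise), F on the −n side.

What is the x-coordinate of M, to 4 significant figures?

-4.037

The slot axis is L1's direction at -79.4°, so u = (cos -79.4°, sin -79.4°) = (0.1840, -0.9829) and n = (−sin -79.4°, cos -79.4°) = (0.9829, 0.1840). T is at the origin and J lies 20.8 along u from T, so J = 20.8·u = (3.826, -20.45). Tangency of A1 to both parallel lines with radius 8.0 puts Z and F at T ± 8.0·n: Z = (7.863, 1.472), F = (-7.863, -1.472). Equal radii place H and M the same way about J: H = J + 8.0·n = (11.69, -18.97), M = J − 8.0·n = (-4.037, -21.92). So M.x = -4.037.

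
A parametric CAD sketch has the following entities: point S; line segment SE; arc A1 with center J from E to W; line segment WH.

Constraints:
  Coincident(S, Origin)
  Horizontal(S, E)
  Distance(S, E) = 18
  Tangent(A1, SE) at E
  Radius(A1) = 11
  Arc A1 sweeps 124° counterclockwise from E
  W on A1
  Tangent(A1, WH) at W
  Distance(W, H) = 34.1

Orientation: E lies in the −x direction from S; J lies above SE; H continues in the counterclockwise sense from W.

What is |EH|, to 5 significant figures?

46.498

S is at the origin; S and E share the same y with |SE| = 18.0 and E on the −x side, so E = (-18.000, 0.0000). Tangency of A1 to SE means the radius JE is perpendicular to SE, so J = E + (0, 11) = (-18.000, 11.000). On A1, E sits at bearing -90° from J; a 124° counterclockwise sweep puts W at bearing 34°, so W = J + 11.0·(cos 34°, sin 34°) = (-8.8806, 17.151). Since A1 is tangent to WH there, JW ⟂ WH, so WH runs along (−sin 34°, cos 34°); with |WH| = 34.1, H = (-27.949, 45.421). Then |EH| = |H − E| = 46.498.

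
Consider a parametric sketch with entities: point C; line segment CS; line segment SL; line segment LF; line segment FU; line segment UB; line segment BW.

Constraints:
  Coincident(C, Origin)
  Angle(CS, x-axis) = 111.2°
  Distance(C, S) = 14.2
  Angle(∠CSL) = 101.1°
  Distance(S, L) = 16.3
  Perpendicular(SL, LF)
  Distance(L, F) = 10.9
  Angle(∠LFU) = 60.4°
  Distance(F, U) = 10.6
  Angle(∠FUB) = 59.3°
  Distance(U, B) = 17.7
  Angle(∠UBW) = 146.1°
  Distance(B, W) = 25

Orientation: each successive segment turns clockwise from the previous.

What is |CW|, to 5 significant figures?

52.381

∠FUB = 59.3° gives UB at 62.000° from the x-axis; with |UB| = 17.7, B = (12.189, 27.864). ∠UBW = 146.1° gives BW at 28.100° from the x-axis; with |BW| = 25.0, W = (34.242, 39.640). Then |CW| = |W − C| = 52.381.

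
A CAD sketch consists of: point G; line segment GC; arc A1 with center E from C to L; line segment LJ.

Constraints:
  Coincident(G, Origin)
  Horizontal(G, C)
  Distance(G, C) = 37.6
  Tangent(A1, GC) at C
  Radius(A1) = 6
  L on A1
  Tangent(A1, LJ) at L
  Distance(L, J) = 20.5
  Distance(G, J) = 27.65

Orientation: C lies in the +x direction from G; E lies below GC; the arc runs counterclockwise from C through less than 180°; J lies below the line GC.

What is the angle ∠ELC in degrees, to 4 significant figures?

63.66°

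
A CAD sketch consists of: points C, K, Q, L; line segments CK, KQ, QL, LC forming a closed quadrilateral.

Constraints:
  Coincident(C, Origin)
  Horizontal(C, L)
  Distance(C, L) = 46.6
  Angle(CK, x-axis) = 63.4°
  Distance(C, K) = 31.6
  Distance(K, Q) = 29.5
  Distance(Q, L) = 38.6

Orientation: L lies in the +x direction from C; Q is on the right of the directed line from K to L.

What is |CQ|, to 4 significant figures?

8.027

Checks: |KQ| = 29.50 ✓; |QL| = 38.60 ✓.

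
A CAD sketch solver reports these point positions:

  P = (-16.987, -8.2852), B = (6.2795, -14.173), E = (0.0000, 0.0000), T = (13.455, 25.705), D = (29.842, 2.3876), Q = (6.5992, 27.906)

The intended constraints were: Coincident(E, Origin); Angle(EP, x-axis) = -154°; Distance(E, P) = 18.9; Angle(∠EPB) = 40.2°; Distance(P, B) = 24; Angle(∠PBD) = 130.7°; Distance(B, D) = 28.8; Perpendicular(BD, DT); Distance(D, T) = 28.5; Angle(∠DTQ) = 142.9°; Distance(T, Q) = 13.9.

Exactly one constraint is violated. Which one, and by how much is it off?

Distance(T, Q) = 13.9 — off by 6.70.

E = (0.00, 0.00) ✓; EP at -154.0° ✓; |EP| = 18.90 ✓; ∠EPB = 40.20° ✓; |PB| = 24.00 ✓; ∠PBD = 130.7° ✓; |BD| = 28.80 ✓; ∠(BD, DT) = 90.00° ✓; |DT| = 28.50 ✓; ∠DTQ = 142.9° ✓; |TQ| = 7.200 ✗.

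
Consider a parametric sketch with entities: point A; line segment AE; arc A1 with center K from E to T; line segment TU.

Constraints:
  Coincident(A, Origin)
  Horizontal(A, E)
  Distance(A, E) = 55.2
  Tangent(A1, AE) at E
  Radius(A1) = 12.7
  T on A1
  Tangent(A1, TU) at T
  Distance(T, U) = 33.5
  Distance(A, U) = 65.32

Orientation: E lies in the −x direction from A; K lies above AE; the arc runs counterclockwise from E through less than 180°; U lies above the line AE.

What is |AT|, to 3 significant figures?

44.7

A is at the origin; AE is horizontal with |AE| = 55.2 and E on the −x side, so E = (-55.2, 0.00). Tangency of A1 to AE means the radius KE is perpendicular to AE, so K = E + (0, 12.7) = (-55.2, 12.7). Since KT ⟂ TU (tangency), |KU| = √(12.7² + 33.5²) = 35.8 regardless of where T sits on A1. So U lies on both circle(A, 65.32) and circle(K, 35.8); the above-AE intersection is U = (-45.2, 47.1). T is the foot of the tangent from U: T = (-42.5, 13.7).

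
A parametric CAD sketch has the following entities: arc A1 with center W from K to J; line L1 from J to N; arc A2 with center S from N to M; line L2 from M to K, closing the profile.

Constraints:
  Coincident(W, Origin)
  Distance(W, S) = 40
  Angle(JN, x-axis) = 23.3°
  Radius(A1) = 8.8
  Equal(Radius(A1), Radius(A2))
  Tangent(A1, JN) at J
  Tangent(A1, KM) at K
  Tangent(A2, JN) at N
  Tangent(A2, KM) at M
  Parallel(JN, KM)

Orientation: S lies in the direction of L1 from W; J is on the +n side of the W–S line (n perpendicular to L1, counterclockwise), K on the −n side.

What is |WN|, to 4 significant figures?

40.96

Tangency of A1 to both parallel lines with radius 8.8 puts J and K at W ± 8.8·n: J = (-3.481, 8.082), K = (3.481, -8.082). Equal radii place N and M the same way about S: N = S + 8.8·n = (33.26, 23.90), M = S − 8.8·n = (40.22, 7.739). Then |WN| = |N − W| = 40.96.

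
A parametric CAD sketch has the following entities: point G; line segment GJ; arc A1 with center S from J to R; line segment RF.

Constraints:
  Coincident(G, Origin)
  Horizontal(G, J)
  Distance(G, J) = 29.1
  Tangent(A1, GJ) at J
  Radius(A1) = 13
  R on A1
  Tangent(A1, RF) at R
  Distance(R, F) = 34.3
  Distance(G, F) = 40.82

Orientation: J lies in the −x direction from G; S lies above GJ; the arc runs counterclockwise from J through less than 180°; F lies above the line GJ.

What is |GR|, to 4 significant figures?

18.91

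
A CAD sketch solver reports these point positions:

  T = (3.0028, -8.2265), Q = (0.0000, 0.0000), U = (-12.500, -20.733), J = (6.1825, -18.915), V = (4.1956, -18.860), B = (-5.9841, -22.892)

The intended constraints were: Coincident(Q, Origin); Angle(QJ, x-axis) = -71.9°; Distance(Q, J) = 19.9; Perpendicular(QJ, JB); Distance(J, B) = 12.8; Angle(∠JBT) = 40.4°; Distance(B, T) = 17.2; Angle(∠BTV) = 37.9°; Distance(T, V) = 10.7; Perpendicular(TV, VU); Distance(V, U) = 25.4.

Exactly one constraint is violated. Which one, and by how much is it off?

Distance(V, U) = 25.4 — off by 8.60.

Q = (0.00, 0.00) ✓; QJ at -71.90° ✓; |QJ| = 19.90 ✓; ∠(QJ, JB) = 90.00° ✓; |JB| = 12.80 ✓; ∠JBT = 40.40° ✓; |BT| = 17.20 ✓; ∠BTV = 37.90° ✓; |TV| = 10.70 ✓; ∠(TV, VU) = 90.00° ✓; |VU| = 16.80 ✗.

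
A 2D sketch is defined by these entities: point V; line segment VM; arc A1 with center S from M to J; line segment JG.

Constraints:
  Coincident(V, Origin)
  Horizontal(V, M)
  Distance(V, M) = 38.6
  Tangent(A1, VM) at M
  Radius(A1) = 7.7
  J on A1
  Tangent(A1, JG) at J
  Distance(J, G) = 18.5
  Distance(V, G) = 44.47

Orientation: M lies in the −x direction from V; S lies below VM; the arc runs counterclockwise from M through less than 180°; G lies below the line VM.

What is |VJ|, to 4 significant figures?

46.61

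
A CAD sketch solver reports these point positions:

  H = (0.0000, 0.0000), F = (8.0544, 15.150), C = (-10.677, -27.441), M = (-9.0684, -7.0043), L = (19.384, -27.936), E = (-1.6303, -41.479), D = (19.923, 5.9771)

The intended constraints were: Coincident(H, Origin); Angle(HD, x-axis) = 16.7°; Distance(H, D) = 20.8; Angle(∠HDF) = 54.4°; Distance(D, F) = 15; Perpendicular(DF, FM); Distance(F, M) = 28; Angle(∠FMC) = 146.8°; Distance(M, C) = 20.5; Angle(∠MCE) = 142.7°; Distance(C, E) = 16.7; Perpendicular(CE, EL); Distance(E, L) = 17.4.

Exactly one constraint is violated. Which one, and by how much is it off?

Distance(E, L) = 17.4 — off by 7.60.

H = (0.00, 0.00) ✓; HD at 16.70° ✓; |HD| = 20.80 ✓; ∠HDF = 54.40° ✓; |DF| = 15.00 ✓; ∠(DF, FM) = 90.00° ✓; |FM| = 28.00 ✓; ∠FMC = 146.8° ✓; |MC| = 20.50 ✓; ∠MCE = 142.7° ✓; |CE| = 16.70 ✓; ∠(CE, EL) = 90.00° ✓; |EL| = 25.00 ✗.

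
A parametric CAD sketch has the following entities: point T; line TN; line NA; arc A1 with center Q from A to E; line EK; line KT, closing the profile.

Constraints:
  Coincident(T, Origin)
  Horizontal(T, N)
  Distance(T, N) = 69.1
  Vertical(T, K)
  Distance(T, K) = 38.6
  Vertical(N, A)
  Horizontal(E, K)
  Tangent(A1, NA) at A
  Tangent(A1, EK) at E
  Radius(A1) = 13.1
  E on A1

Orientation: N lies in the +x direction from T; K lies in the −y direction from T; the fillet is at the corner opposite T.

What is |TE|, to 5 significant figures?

68.014

T is at the origin; T and N share the same y with |TN| = 69.1 and N on the +x side, so N = (69.100, 0.0000). TK is vertical with |TK| = 38.6 and K on the −y side, so K = (0.0000, -38.600). The virtual corner opposite T is at (69.100, -38.600). A1 meets NA tangentially, so QA is at right angles to NA and tangency of A1 to EK means the radius QE is perpendicular to EK, with radius 13.1, so the center Q sits 13.1 in from both sides at Q = (56.000, -25.500). That places the tangent points at A = (69.100, -25.500) on NA and E = (56.000, -38.600) on EK. Then |TE| = |E − T| = 68.014.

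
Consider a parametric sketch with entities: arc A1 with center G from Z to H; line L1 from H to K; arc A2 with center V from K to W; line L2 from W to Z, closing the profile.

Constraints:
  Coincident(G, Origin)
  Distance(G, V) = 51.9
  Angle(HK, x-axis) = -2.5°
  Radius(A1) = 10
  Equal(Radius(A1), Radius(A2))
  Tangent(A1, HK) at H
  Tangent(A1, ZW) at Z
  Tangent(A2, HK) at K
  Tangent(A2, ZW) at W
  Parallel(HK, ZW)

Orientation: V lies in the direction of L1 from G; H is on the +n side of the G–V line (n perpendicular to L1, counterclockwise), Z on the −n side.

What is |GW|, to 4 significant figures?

52.85

The slot axis is L1's direction at -2.5°, so u = (cos -2.5°, sin -2.5°) = (0.9990, -0.04362) and n = (−sin -2.5°, cos -2.5°) = (0.04362, 0.9990). G is at the origin and V lies 51.9 along u from G, so V = 51.9·u = (51.85, -2.264). Tangency of A1 to both parallel lines with radius 10.0 puts H and Z at G ± 10.0·n: H = (0.4362, 9.990), Z = (-0.4362, -9.990). Equal radii place K and W the same way about V: K = V + 10.0·n = (52.29, 7.727), W = V − 10.0·n = (51.41, -12.25). Then |GW| = |W − G| = 52.85.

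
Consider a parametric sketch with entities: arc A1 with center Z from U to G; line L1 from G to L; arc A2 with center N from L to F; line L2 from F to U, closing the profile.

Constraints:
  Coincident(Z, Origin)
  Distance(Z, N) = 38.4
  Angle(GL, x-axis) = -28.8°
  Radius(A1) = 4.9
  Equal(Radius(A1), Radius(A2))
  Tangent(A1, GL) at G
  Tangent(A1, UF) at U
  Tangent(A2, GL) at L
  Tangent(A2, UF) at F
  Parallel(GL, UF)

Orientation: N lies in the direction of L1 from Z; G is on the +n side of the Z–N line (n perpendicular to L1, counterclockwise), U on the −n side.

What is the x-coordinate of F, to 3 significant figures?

31.3

The slot axis is L1's direction at -28.8°, so u = (cos -28.8°, sin -28.8°) = (0.876, -0.482) and n = (−sin -28.8°, cos -28.8°) = (0.482, 0.876). Z is at the origin and N lies 38.4 along u from Z, so N = 38.4·u = (33.7, -18.5). Tangency of A1 to both parallel lines with radius 4.9 puts G and U at Z ± 4.9·n: G = (2.36, 4.29), U = (-2.36, -4.29). Equal radii place L and F the same way about N: L = N + 4.9·n = (36.0, -14.2), F = N − 4.9·n = (31.3, -22.8). So F.x = 31.3.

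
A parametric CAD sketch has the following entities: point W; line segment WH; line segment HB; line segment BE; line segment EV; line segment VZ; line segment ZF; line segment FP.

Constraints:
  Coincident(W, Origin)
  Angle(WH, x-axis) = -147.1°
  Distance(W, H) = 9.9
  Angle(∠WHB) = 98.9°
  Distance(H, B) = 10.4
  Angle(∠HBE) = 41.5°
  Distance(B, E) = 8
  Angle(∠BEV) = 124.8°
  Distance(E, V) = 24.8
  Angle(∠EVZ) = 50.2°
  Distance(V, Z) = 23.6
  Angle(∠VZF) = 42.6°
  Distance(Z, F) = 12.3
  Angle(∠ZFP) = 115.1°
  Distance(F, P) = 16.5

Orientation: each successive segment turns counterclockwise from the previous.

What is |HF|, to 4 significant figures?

3.957

W is at the origin; WH runs at -147.1° with length 9.9, so H = (-8.312, -5.377). ∠WHB = 98.9° gives HB at -66.00° from the x-axis; with |HB| = 10.4, B = (-4.082, -14.88). ∠HBE = 41.5° gives BE at 72.50° from the x-axis; with |BE| = 8.0, E = (-1.677, -7.249). ∠BEV = 124.8° gives EV at 127.7° from the x-axis; with |EV| = 24.8, V = (-16.84, 12.37). ∠EVZ = 50.2° gives VZ at -102.5° from the x-axis; with |VZ| = 23.6, Z = (-21.95, -10.67). ∠VZF = 42.6° gives ZF at 34.90° from the x-axis; with |ZF| = 12.3, F = (-11.86, -3.629). Then |HF| = |F − H| = 3.957.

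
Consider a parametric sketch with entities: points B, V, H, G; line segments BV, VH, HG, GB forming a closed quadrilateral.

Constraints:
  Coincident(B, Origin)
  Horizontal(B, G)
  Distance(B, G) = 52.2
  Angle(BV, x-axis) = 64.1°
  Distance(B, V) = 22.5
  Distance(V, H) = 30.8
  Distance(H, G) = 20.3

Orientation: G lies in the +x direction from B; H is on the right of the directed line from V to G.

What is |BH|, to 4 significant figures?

31.96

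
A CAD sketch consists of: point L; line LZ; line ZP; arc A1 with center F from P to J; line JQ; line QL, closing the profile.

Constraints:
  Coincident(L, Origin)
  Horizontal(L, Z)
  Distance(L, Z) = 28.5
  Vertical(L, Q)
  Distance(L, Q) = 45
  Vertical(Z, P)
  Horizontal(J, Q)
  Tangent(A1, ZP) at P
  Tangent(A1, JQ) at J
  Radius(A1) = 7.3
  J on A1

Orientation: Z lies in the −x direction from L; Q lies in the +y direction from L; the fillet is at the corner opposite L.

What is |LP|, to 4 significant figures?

47.26

The virtual corner opposite L is at (-28.50, 45.00). Tangency of A1 to ZP means the radius FP is perpendicular to ZP and the tangent condition forces FJ to be normal to JQ, with radius 7.3, so the center F sits 7.3 in from both sides at F = (-21.20, 37.70). That places the tangent points at P = (-28.50, 37.70) on ZP and J = (-21.20, 45.00) on JQ. Then |LP| = |P − L| = 47.26.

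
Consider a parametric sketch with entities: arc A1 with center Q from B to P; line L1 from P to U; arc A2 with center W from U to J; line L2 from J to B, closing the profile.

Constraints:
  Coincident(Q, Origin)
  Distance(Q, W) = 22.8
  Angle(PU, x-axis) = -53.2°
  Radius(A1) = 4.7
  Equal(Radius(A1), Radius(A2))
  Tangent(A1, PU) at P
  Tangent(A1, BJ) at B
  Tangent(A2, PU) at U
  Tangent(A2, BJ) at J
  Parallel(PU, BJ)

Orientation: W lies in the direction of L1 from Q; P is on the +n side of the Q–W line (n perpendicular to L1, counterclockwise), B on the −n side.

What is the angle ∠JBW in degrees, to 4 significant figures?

11.65°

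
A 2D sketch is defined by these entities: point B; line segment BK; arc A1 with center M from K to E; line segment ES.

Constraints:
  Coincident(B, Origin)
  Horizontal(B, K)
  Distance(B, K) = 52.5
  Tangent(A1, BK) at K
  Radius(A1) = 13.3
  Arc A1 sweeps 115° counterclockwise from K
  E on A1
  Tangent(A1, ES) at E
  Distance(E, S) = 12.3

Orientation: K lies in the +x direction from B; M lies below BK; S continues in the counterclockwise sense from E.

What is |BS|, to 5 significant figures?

54.658

B is at the origin; B and K share the same y with |BK| = 52.5 and K on the +x side, so K = (52.500, 0.0000). A1 meets BK tangentially, so MK is at right angles to BK, so M = K + (0, -13.3) = (52.500, -13.300). On A1, K sits at bearing 90° from M; a 115° counterclockwise sweep puts E at bearing 205°, so E = M + 13.3·(cos 205°, sin 205°) = (40.446, -18.921). Tangency of A1 to ES means the radius ME is perpendicular to ES, so ES runs along (−sin 205°, cos 205°); with |ES| = 12.3, S = (45.644, -30.068). Then |BS| = |S − B| = 54.658.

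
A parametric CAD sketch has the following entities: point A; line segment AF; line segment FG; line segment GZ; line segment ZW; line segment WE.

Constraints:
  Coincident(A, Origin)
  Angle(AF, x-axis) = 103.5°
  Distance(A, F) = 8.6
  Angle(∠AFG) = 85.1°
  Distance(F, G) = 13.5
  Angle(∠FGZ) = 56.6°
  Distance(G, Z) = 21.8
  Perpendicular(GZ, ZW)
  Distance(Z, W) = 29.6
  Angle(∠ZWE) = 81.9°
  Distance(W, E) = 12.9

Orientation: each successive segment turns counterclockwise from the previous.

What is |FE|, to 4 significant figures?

16.59

A is at the origin; AF runs at 103.5° with length 8.6, so F = (-2.008, 8.362). ∠AFG = 85.1° gives FG at -161.6° from the x-axis; with |FG| = 13.5, G = (-14.82, 4.101). ∠FGZ = 56.6° gives GZ at -38.20° from the x-axis; with |GZ| = 21.8, Z = (2.314, -9.380). GZ is perpendicular to ZW, so ZW runs at 51.80°; with |ZW| = 29.6, W = (20.62, 13.88). ∠ZWE = 81.9° gives WE at 149.9° from the x-axis; with |WE| = 12.9, E = (9.459, 20.35). Then |FE| = |E − F| = 16.59.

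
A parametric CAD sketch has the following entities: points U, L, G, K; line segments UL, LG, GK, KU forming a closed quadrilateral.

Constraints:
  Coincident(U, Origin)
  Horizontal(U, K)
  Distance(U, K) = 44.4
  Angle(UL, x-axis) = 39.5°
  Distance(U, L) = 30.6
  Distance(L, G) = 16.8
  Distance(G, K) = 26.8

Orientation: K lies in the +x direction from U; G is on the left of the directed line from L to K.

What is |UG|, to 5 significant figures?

46.994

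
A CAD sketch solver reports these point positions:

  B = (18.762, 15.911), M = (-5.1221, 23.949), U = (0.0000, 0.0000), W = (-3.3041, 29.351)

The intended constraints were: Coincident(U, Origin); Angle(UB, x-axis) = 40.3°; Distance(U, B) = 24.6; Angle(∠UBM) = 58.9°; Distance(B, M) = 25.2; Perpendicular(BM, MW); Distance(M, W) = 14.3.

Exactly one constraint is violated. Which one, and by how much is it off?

Distance(M, W) = 14.3 — off by 8.60.

U = (0.00, 0.00) ✓; UB at 40.30° ✓; |UB| = 24.60 ✓; ∠UBM = 58.90° ✓; |BM| = 25.20 ✓; ∠(BM, MW) = 90.00° ✓; |MW| = 5.700 ✗.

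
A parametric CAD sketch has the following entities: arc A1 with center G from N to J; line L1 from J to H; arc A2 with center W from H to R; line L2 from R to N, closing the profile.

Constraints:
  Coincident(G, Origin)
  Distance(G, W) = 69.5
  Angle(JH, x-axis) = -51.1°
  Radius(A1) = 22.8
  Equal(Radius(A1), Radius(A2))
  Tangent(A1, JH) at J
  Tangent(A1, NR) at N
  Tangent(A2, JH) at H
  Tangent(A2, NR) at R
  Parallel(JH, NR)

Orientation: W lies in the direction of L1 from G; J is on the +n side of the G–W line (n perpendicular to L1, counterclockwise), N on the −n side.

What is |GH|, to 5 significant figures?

73.144

The slot axis is L1's direction at -51.1°, so u = (cos -51.1°, sin -51.1°) = (0.62796, -0.77824) and n = (−sin -51.1°, cos -51.1°) = (0.77824, 0.62796). G is at the origin and W lies 69.5 along u from G, so W = 69.5·u = (43.643, -54.088). Tangency of A1 to both parallel lines with radius 22.8 puts J and N at G ± 22.8·n: J = (17.744, 14.318), N = (-17.744, -14.318). Equal radii place H and R the same way about W: H = W + 22.8·n = (61.387, -39.770), R = W − 22.8·n = (25.899, -68.405). Then |GH| = |H − G| = 73.144.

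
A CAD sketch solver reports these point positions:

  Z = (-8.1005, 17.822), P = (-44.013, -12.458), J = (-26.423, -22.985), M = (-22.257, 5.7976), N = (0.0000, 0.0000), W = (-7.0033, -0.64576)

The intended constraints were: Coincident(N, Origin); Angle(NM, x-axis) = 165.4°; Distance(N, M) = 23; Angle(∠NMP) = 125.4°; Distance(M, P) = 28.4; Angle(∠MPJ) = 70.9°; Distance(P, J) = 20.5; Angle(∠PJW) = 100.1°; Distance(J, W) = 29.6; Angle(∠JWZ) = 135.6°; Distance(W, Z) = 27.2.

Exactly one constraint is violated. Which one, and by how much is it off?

Distance(W, Z) = 27.2 — off by 8.70.

N = (0.00, 0.00) ✓; NM at 165.4° ✓; |NM| = 23.00 ✓; ∠NMP = 125.4° ✓; |MP| = 28.40 ✓; ∠MPJ = 70.90° ✓; |PJ| = 20.50 ✓; ∠PJW = 100.1° ✓; |JW| = 29.60 ✓; ∠JWZ = 135.6° ✓; |WZ| = 18.50 ✗.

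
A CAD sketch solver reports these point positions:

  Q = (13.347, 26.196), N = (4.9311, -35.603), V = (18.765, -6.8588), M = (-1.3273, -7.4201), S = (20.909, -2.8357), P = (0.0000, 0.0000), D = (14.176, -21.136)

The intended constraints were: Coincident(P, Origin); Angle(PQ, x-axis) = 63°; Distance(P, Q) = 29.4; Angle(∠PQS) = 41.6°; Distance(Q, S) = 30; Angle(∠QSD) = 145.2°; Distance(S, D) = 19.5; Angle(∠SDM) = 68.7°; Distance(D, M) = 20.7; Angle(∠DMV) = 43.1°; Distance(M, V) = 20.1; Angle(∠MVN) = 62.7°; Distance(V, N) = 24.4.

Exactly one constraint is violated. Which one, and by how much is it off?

Distance(V, N) = 24.4 — off by 7.50.

P = (0.00, 0.00) ✓; PQ at 63.00° ✓; |PQ| = 29.40 ✓; ∠PQS = 41.60° ✓; |QS| = 30.00 ✓; ∠QSD = 145.2° ✓; |SD| = 19.50 ✓; ∠SDM = 68.70° ✓; |DM| = 20.70 ✓; ∠DMV = 43.10° ✓; |MV| = 20.10 ✓; ∠MVN = 62.70° ✓; |VN| = 31.90 ✗.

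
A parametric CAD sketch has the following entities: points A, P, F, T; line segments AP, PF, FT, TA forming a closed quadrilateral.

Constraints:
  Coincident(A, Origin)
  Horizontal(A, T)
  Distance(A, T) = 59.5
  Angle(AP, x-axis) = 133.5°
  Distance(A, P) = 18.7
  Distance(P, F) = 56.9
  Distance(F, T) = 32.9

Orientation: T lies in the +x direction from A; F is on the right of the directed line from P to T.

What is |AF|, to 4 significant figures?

38.67

Checks: |PF| = 56.90 ✓; |FT| = 32.90 ✓.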